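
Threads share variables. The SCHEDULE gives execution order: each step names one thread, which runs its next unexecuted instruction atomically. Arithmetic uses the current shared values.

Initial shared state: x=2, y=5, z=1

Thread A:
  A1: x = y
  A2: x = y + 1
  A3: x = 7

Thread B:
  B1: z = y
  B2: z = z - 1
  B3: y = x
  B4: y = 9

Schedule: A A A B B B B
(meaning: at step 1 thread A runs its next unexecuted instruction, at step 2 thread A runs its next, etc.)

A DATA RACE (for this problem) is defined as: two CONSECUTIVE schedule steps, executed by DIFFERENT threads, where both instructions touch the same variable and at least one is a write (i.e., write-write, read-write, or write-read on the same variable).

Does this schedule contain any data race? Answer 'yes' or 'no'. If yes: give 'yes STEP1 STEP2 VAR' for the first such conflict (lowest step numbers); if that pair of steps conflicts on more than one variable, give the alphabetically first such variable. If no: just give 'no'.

Steps 1,2: same thread (A). No race.
Steps 2,3: same thread (A). No race.
Steps 3,4: A(r=-,w=x) vs B(r=y,w=z). No conflict.
Steps 4,5: same thread (B). No race.
Steps 5,6: same thread (B). No race.
Steps 6,7: same thread (B). No race.

Answer: no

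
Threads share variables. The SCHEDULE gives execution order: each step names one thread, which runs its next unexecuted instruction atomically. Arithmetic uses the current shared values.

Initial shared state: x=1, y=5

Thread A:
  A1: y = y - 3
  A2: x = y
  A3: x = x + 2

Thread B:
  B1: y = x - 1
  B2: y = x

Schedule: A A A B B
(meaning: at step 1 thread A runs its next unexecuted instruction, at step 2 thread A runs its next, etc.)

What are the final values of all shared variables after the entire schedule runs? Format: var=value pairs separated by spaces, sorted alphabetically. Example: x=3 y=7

Answer: x=4 y=4

Derivation:
Step 1: thread A executes A1 (y = y - 3). Shared: x=1 y=2. PCs: A@1 B@0
Step 2: thread A executes A2 (x = y). Shared: x=2 y=2. PCs: A@2 B@0
Step 3: thread A executes A3 (x = x + 2). Shared: x=4 y=2. PCs: A@3 B@0
Step 4: thread B executes B1 (y = x - 1). Shared: x=4 y=3. PCs: A@3 B@1
Step 5: thread B executes B2 (y = x). Shared: x=4 y=4. PCs: A@3 B@2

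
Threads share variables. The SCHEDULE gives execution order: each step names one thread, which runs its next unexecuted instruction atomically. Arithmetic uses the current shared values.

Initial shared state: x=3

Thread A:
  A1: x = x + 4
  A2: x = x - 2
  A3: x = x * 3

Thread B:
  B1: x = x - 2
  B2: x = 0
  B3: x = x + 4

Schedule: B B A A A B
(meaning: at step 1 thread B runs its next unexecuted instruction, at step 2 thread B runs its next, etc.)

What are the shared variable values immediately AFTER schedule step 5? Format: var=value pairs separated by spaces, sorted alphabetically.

Step 1: thread B executes B1 (x = x - 2). Shared: x=1. PCs: A@0 B@1
Step 2: thread B executes B2 (x = 0). Shared: x=0. PCs: A@0 B@2
Step 3: thread A executes A1 (x = x + 4). Shared: x=4. PCs: A@1 B@2
Step 4: thread A executes A2 (x = x - 2). Shared: x=2. PCs: A@2 B@2
Step 5: thread A executes A3 (x = x * 3). Shared: x=6. PCs: A@3 B@2

Answer: x=6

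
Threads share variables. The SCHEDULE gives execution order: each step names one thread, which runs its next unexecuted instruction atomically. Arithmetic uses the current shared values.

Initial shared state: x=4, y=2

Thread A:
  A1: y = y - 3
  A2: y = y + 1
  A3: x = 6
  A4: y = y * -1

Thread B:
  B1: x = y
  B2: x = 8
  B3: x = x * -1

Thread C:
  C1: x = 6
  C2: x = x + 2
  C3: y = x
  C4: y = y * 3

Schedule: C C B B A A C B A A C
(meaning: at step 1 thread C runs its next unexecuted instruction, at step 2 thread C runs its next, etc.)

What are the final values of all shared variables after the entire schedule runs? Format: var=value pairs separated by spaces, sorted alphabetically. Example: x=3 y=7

Answer: x=6 y=-24

Derivation:
Step 1: thread C executes C1 (x = 6). Shared: x=6 y=2. PCs: A@0 B@0 C@1
Step 2: thread C executes C2 (x = x + 2). Shared: x=8 y=2. PCs: A@0 B@0 C@2
Step 3: thread B executes B1 (x = y). Shared: x=2 y=2. PCs: A@0 B@1 C@2
Step 4: thread B executes B2 (x = 8). Shared: x=8 y=2. PCs: A@0 B@2 C@2
Step 5: thread A executes A1 (y = y - 3). Shared: x=8 y=-1. PCs: A@1 B@2 C@2
Step 6: thread A executes A2 (y = y + 1). Shared: x=8 y=0. PCs: A@2 B@2 C@2
Step 7: thread C executes C3 (y = x). Shared: x=8 y=8. PCs: A@2 B@2 C@3
Step 8: thread B executes B3 (x = x * -1). Shared: x=-8 y=8. PCs: A@2 B@3 C@3
Step 9: thread A executes A3 (x = 6). Shared: x=6 y=8. PCs: A@3 B@3 C@3
Step 10: thread A executes A4 (y = y * -1). Shared: x=6 y=-8. PCs: A@4 B@3 C@3
Step 11: thread C executes C4 (y = y * 3). Shared: x=6 y=-24. PCs: A@4 B@3 C@4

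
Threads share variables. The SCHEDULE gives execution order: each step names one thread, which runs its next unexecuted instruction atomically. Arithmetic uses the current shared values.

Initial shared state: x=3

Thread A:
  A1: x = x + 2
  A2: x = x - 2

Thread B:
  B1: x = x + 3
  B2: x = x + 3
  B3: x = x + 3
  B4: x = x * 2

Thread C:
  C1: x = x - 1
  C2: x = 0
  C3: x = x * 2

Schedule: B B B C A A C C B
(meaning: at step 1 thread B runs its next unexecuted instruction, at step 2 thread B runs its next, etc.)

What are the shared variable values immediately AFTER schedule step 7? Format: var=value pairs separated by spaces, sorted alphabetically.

Step 1: thread B executes B1 (x = x + 3). Shared: x=6. PCs: A@0 B@1 C@0
Step 2: thread B executes B2 (x = x + 3). Shared: x=9. PCs: A@0 B@2 C@0
Step 3: thread B executes B3 (x = x + 3). Shared: x=12. PCs: A@0 B@3 C@0
Step 4: thread C executes C1 (x = x - 1). Shared: x=11. PCs: A@0 B@3 C@1
Step 5: thread A executes A1 (x = x + 2). Shared: x=13. PCs: A@1 B@3 C@1
Step 6: thread A executes A2 (x = x - 2). Shared: x=11. PCs: A@2 B@3 C@1
Step 7: thread C executes C2 (x = 0). Shared: x=0. PCs: A@2 B@3 C@2

Answer: x=0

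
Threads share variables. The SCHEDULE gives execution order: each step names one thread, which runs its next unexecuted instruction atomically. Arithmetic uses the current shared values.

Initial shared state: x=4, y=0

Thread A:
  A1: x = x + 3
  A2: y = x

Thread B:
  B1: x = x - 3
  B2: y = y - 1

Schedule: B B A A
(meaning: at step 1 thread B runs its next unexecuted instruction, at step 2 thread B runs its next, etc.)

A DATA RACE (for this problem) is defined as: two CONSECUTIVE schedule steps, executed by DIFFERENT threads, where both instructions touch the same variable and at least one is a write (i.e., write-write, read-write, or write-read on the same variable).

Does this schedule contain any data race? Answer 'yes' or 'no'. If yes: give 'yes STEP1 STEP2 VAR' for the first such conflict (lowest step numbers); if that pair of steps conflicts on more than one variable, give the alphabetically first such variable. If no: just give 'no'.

Answer: no

Derivation:
Steps 1,2: same thread (B). No race.
Steps 2,3: B(r=y,w=y) vs A(r=x,w=x). No conflict.
Steps 3,4: same thread (A). No race.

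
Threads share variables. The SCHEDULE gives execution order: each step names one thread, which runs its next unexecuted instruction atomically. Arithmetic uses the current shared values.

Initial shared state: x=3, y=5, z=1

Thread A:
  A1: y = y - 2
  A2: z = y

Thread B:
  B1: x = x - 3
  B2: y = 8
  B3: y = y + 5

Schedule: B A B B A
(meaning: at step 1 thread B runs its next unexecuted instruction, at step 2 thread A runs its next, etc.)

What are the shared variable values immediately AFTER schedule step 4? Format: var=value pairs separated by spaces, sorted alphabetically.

Answer: x=0 y=13 z=1

Derivation:
Step 1: thread B executes B1 (x = x - 3). Shared: x=0 y=5 z=1. PCs: A@0 B@1
Step 2: thread A executes A1 (y = y - 2). Shared: x=0 y=3 z=1. PCs: A@1 B@1
Step 3: thread B executes B2 (y = 8). Shared: x=0 y=8 z=1. PCs: A@1 B@2
Step 4: thread B executes B3 (y = y + 5). Shared: x=0 y=13 z=1. PCs: A@1 B@3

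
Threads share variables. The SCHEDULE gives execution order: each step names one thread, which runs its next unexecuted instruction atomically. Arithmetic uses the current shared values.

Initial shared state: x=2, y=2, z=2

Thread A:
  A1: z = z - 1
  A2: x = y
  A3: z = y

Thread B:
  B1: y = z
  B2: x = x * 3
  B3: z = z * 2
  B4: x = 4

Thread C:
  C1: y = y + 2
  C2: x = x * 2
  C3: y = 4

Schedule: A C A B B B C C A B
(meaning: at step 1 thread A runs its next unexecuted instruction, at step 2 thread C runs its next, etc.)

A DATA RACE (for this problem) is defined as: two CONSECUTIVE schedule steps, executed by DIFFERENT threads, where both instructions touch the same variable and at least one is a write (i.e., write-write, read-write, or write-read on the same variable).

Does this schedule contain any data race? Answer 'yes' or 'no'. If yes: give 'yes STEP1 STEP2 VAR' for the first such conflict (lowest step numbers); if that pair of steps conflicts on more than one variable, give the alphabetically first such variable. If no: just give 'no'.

Steps 1,2: A(r=z,w=z) vs C(r=y,w=y). No conflict.
Steps 2,3: C(y = y + 2) vs A(x = y). RACE on y (W-R).
Steps 3,4: A(x = y) vs B(y = z). RACE on y (R-W).
Steps 4,5: same thread (B). No race.
Steps 5,6: same thread (B). No race.
Steps 6,7: B(r=z,w=z) vs C(r=x,w=x). No conflict.
Steps 7,8: same thread (C). No race.
Steps 8,9: C(y = 4) vs A(z = y). RACE on y (W-R).
Steps 9,10: A(r=y,w=z) vs B(r=-,w=x). No conflict.
First conflict at steps 2,3.

Answer: yes 2 3 y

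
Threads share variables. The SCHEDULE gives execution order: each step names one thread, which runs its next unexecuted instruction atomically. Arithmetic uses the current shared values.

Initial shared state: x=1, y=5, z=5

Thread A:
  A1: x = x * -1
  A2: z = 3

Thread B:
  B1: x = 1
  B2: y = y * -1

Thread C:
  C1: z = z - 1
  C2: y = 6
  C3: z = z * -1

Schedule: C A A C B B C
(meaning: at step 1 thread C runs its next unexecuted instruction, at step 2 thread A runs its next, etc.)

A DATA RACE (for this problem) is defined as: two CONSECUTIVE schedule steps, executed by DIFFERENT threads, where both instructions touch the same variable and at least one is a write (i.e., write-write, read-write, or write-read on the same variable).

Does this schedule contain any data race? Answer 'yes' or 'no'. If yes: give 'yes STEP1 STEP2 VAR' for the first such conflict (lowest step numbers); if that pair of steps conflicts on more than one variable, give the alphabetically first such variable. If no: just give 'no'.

Steps 1,2: C(r=z,w=z) vs A(r=x,w=x). No conflict.
Steps 2,3: same thread (A). No race.
Steps 3,4: A(r=-,w=z) vs C(r=-,w=y). No conflict.
Steps 4,5: C(r=-,w=y) vs B(r=-,w=x). No conflict.
Steps 5,6: same thread (B). No race.
Steps 6,7: B(r=y,w=y) vs C(r=z,w=z). No conflict.

Answer: no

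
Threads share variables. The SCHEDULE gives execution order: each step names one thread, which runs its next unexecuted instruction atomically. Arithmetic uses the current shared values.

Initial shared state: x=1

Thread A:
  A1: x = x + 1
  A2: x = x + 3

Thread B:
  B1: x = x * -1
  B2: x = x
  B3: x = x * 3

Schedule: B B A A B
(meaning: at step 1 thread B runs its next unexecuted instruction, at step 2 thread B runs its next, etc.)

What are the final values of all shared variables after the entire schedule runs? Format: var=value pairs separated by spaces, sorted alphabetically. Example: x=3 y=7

Answer: x=9

Derivation:
Step 1: thread B executes B1 (x = x * -1). Shared: x=-1. PCs: A@0 B@1
Step 2: thread B executes B2 (x = x). Shared: x=-1. PCs: A@0 B@2
Step 3: thread A executes A1 (x = x + 1). Shared: x=0. PCs: A@1 B@2
Step 4: thread A executes A2 (x = x + 3). Shared: x=3. PCs: A@2 B@2
Step 5: thread B executes B3 (x = x * 3). Shared: x=9. PCs: A@2 B@3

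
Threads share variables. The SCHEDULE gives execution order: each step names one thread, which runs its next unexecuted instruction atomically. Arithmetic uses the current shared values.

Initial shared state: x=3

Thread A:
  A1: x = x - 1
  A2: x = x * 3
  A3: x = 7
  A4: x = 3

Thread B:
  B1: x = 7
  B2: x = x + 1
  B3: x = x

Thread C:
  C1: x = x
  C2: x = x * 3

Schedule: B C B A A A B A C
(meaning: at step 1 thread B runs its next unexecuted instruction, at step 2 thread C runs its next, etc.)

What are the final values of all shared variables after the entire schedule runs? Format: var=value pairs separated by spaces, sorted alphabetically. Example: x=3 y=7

Step 1: thread B executes B1 (x = 7). Shared: x=7. PCs: A@0 B@1 C@0
Step 2: thread C executes C1 (x = x). Shared: x=7. PCs: A@0 B@1 C@1
Step 3: thread B executes B2 (x = x + 1). Shared: x=8. PCs: A@0 B@2 C@1
Step 4: thread A executes A1 (x = x - 1). Shared: x=7. PCs: A@1 B@2 C@1
Step 5: thread A executes A2 (x = x * 3). Shared: x=21. PCs: A@2 B@2 C@1
Step 6: thread A executes A3 (x = 7). Shared: x=7. PCs: A@3 B@2 C@1
Step 7: thread B executes B3 (x = x). Shared: x=7. PCs: A@3 B@3 C@1
Step 8: thread A executes A4 (x = 3). Shared: x=3. PCs: A@4 B@3 C@1
Step 9: thread C executes C2 (x = x * 3). Shared: x=9. PCs: A@4 B@3 C@2

Answer: x=9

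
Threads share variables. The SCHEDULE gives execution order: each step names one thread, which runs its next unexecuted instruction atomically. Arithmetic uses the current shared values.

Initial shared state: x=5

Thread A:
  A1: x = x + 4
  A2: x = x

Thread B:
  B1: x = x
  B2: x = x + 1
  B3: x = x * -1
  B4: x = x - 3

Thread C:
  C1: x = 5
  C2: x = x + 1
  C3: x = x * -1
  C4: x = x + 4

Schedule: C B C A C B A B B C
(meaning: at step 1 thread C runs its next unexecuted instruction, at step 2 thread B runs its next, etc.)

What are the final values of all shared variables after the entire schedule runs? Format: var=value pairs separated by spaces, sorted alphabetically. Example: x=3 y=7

Answer: x=10

Derivation:
Step 1: thread C executes C1 (x = 5). Shared: x=5. PCs: A@0 B@0 C@1
Step 2: thread B executes B1 (x = x). Shared: x=5. PCs: A@0 B@1 C@1
Step 3: thread C executes C2 (x = x + 1). Shared: x=6. PCs: A@0 B@1 C@2
Step 4: thread A executes A1 (x = x + 4). Shared: x=10. PCs: A@1 B@1 C@2
Step 5: thread C executes C3 (x = x * -1). Shared: x=-10. PCs: A@1 B@1 C@3
Step 6: thread B executes B2 (x = x + 1). Shared: x=-9. PCs: A@1 B@2 C@3
Step 7: thread A executes A2 (x = x). Shared: x=-9. PCs: A@2 B@2 C@3
Step 8: thread B executes B3 (x = x * -1). Shared: x=9. PCs: A@2 B@3 C@3
Step 9: thread B executes B4 (x = x - 3). Shared: x=6. PCs: A@2 B@4 C@3
Step 10: thread C executes C4 (x = x + 4). Shared: x=10. PCs: A@2 B@4 C@4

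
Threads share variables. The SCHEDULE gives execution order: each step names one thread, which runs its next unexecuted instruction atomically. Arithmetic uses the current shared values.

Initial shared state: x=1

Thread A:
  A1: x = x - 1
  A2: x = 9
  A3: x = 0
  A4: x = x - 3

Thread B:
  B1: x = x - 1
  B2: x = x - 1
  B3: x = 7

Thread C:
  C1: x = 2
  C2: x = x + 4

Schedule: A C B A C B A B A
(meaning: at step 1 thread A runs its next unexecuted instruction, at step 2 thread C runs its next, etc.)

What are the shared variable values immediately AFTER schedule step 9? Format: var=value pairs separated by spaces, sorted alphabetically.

Step 1: thread A executes A1 (x = x - 1). Shared: x=0. PCs: A@1 B@0 C@0
Step 2: thread C executes C1 (x = 2). Shared: x=2. PCs: A@1 B@0 C@1
Step 3: thread B executes B1 (x = x - 1). Shared: x=1. PCs: A@1 B@1 C@1
Step 4: thread A executes A2 (x = 9). Shared: x=9. PCs: A@2 B@1 C@1
Step 5: thread C executes C2 (x = x + 4). Shared: x=13. PCs: A@2 B@1 C@2
Step 6: thread B executes B2 (x = x - 1). Shared: x=12. PCs: A@2 B@2 C@2
Step 7: thread A executes A3 (x = 0). Shared: x=0. PCs: A@3 B@2 C@2
Step 8: thread B executes B3 (x = 7). Shared: x=7. PCs: A@3 B@3 C@2
Step 9: thread A executes A4 (x = x - 3). Shared: x=4. PCs: A@4 B@3 C@2

Answer: x=4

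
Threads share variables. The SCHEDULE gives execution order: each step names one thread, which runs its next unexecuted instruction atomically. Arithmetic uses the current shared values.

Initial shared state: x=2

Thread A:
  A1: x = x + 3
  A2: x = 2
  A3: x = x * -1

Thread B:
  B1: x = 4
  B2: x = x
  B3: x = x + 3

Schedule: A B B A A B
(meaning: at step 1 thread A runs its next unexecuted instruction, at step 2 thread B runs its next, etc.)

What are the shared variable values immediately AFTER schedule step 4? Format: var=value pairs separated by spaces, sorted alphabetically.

Step 1: thread A executes A1 (x = x + 3). Shared: x=5. PCs: A@1 B@0
Step 2: thread B executes B1 (x = 4). Shared: x=4. PCs: A@1 B@1
Step 3: thread B executes B2 (x = x). Shared: x=4. PCs: A@1 B@2
Step 4: thread A executes A2 (x = 2). Shared: x=2. PCs: A@2 B@2

Answer: x=2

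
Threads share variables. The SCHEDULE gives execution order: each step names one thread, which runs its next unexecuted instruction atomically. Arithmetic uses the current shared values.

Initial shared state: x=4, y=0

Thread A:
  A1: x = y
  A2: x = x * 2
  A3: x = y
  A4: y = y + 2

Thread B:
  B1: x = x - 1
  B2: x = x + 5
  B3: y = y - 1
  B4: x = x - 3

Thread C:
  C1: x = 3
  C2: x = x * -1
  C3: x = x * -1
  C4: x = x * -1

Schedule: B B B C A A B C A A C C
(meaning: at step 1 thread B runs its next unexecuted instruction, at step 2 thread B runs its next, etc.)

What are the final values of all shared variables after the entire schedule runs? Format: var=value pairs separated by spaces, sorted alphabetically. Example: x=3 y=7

Answer: x=-1 y=1

Derivation:
Step 1: thread B executes B1 (x = x - 1). Shared: x=3 y=0. PCs: A@0 B@1 C@0
Step 2: thread B executes B2 (x = x + 5). Shared: x=8 y=0. PCs: A@0 B@2 C@0
Step 3: thread B executes B3 (y = y - 1). Shared: x=8 y=-1. PCs: A@0 B@3 C@0
Step 4: thread C executes C1 (x = 3). Shared: x=3 y=-1. PCs: A@0 B@3 C@1
Step 5: thread A executes A1 (x = y). Shared: x=-1 y=-1. PCs: A@1 B@3 C@1
Step 6: thread A executes A2 (x = x * 2). Shared: x=-2 y=-1. PCs: A@2 B@3 C@1
Step 7: thread B executes B4 (x = x - 3). Shared: x=-5 y=-1. PCs: A@2 B@4 C@1
Step 8: thread C executes C2 (x = x * -1). Shared: x=5 y=-1. PCs: A@2 B@4 C@2
Step 9: thread A executes A3 (x = y). Shared: x=-1 y=-1. PCs: A@3 B@4 C@2
Step 10: thread A executes A4 (y = y + 2). Shared: x=-1 y=1. PCs: A@4 B@4 C@2
Step 11: thread C executes C3 (x = x * -1). Shared: x=1 y=1. PCs: A@4 B@4 C@3
Step 12: thread C executes C4 (x = x * -1). Shared: x=-1 y=1. PCs: A@4 B@4 C@4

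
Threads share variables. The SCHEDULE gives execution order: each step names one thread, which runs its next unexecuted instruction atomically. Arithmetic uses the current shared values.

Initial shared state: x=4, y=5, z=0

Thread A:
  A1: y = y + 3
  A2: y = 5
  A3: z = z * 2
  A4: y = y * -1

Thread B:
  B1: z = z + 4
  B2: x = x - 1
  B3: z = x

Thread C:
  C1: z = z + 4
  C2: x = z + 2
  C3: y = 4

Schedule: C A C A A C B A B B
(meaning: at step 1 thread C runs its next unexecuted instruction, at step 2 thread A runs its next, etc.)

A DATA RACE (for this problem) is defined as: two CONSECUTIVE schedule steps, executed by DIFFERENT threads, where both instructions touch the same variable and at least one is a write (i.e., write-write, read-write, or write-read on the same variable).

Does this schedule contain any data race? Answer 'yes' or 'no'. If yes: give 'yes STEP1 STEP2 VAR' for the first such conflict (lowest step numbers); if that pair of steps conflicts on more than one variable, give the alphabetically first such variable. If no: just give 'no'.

Steps 1,2: C(r=z,w=z) vs A(r=y,w=y). No conflict.
Steps 2,3: A(r=y,w=y) vs C(r=z,w=x). No conflict.
Steps 3,4: C(r=z,w=x) vs A(r=-,w=y). No conflict.
Steps 4,5: same thread (A). No race.
Steps 5,6: A(r=z,w=z) vs C(r=-,w=y). No conflict.
Steps 6,7: C(r=-,w=y) vs B(r=z,w=z). No conflict.
Steps 7,8: B(r=z,w=z) vs A(r=y,w=y). No conflict.
Steps 8,9: A(r=y,w=y) vs B(r=x,w=x). No conflict.
Steps 9,10: same thread (B). No race.

Answer: no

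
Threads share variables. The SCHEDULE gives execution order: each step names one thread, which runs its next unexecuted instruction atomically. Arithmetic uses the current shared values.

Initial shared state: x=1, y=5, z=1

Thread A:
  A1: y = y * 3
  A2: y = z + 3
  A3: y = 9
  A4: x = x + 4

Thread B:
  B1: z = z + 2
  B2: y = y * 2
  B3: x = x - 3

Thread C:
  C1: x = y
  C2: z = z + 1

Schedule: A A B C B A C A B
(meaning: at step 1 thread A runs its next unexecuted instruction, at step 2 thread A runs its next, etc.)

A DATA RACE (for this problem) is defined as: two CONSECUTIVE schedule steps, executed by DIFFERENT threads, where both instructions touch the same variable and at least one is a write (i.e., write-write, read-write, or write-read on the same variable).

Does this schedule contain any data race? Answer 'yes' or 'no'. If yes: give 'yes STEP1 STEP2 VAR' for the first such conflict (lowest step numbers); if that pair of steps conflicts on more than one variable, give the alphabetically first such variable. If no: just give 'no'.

Steps 1,2: same thread (A). No race.
Steps 2,3: A(y = z + 3) vs B(z = z + 2). RACE on z (R-W).
Steps 3,4: B(r=z,w=z) vs C(r=y,w=x). No conflict.
Steps 4,5: C(x = y) vs B(y = y * 2). RACE on y (R-W).
Steps 5,6: B(y = y * 2) vs A(y = 9). RACE on y (W-W).
Steps 6,7: A(r=-,w=y) vs C(r=z,w=z). No conflict.
Steps 7,8: C(r=z,w=z) vs A(r=x,w=x). No conflict.
Steps 8,9: A(x = x + 4) vs B(x = x - 3). RACE on x (W-W).
First conflict at steps 2,3.

Answer: yes 2 3 z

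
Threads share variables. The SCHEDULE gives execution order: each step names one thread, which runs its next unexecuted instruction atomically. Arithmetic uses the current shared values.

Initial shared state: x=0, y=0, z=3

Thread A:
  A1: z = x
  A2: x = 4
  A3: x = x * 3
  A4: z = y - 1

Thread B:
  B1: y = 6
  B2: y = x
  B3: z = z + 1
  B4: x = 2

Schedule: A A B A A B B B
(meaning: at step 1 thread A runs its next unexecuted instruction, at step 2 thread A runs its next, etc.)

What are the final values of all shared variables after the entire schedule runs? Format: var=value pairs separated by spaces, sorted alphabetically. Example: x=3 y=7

Answer: x=2 y=12 z=6

Derivation:
Step 1: thread A executes A1 (z = x). Shared: x=0 y=0 z=0. PCs: A@1 B@0
Step 2: thread A executes A2 (x = 4). Shared: x=4 y=0 z=0. PCs: A@2 B@0
Step 3: thread B executes B1 (y = 6). Shared: x=4 y=6 z=0. PCs: A@2 B@1
Step 4: thread A executes A3 (x = x * 3). Shared: x=12 y=6 z=0. PCs: A@3 B@1
Step 5: thread A executes A4 (z = y - 1). Shared: x=12 y=6 z=5. PCs: A@4 B@1
Step 6: thread B executes B2 (y = x). Shared: x=12 y=12 z=5. PCs: A@4 B@2
Step 7: thread B executes B3 (z = z + 1). Shared: x=12 y=12 z=6. PCs: A@4 B@3
Step 8: thread B executes B4 (x = 2). Shared: x=2 y=12 z=6. PCs: A@4 B@4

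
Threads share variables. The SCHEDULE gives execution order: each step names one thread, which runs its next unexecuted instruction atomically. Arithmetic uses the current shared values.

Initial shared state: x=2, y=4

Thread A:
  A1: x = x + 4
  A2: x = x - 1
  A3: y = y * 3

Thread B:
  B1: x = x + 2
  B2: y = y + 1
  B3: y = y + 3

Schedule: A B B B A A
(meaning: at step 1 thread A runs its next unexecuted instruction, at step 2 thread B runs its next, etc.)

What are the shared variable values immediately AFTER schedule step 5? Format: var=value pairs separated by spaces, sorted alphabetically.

Answer: x=7 y=8

Derivation:
Step 1: thread A executes A1 (x = x + 4). Shared: x=6 y=4. PCs: A@1 B@0
Step 2: thread B executes B1 (x = x + 2). Shared: x=8 y=4. PCs: A@1 B@1
Step 3: thread B executes B2 (y = y + 1). Shared: x=8 y=5. PCs: A@1 B@2
Step 4: thread B executes B3 (y = y + 3). Shared: x=8 y=8. PCs: A@1 B@3
Step 5: thread A executes A2 (x = x - 1). Shared: x=7 y=8. PCs: A@2 B@3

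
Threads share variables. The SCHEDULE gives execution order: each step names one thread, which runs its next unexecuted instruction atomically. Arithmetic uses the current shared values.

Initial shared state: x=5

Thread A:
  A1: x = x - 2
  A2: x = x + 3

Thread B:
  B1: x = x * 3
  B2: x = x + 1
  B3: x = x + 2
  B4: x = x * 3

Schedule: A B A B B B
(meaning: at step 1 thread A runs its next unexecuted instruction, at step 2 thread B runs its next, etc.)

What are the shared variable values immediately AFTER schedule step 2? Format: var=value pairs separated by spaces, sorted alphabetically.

Answer: x=9

Derivation:
Step 1: thread A executes A1 (x = x - 2). Shared: x=3. PCs: A@1 B@0
Step 2: thread B executes B1 (x = x * 3). Shared: x=9. PCs: A@1 B@1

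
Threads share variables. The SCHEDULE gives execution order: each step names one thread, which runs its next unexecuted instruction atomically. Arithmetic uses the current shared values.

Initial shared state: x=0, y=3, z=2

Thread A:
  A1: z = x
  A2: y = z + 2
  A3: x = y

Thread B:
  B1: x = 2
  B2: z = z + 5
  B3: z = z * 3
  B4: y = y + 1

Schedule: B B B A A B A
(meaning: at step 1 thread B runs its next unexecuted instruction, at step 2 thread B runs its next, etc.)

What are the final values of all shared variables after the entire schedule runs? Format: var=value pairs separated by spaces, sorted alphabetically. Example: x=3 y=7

Answer: x=5 y=5 z=2

Derivation:
Step 1: thread B executes B1 (x = 2). Shared: x=2 y=3 z=2. PCs: A@0 B@1
Step 2: thread B executes B2 (z = z + 5). Shared: x=2 y=3 z=7. PCs: A@0 B@2
Step 3: thread B executes B3 (z = z * 3). Shared: x=2 y=3 z=21. PCs: A@0 B@3
Step 4: thread A executes A1 (z = x). Shared: x=2 y=3 z=2. PCs: A@1 B@3
Step 5: thread A executes A2 (y = z + 2). Shared: x=2 y=4 z=2. PCs: A@2 B@3
Step 6: thread B executes B4 (y = y + 1). Shared: x=2 y=5 z=2. PCs: A@2 B@4
Step 7: thread A executes A3 (x = y). Shared: x=5 y=5 z=2. PCs: A@3 B@4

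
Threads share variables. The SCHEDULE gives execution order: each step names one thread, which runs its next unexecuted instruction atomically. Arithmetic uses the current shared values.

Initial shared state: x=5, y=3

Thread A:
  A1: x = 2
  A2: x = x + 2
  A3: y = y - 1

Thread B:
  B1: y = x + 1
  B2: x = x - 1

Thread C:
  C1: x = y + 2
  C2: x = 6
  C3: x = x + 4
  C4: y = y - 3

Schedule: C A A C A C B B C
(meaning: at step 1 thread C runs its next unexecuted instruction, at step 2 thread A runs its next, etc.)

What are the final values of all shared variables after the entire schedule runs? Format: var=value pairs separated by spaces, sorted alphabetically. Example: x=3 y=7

Step 1: thread C executes C1 (x = y + 2). Shared: x=5 y=3. PCs: A@0 B@0 C@1
Step 2: thread A executes A1 (x = 2). Shared: x=2 y=3. PCs: A@1 B@0 C@1
Step 3: thread A executes A2 (x = x + 2). Shared: x=4 y=3. PCs: A@2 B@0 C@1
Step 4: thread C executes C2 (x = 6). Shared: x=6 y=3. PCs: A@2 B@0 C@2
Step 5: thread A executes A3 (y = y - 1). Shared: x=6 y=2. PCs: A@3 B@0 C@2
Step 6: thread C executes C3 (x = x + 4). Shared: x=10 y=2. PCs: A@3 B@0 C@3
Step 7: thread B executes B1 (y = x + 1). Shared: x=10 y=11. PCs: A@3 B@1 C@3
Step 8: thread B executes B2 (x = x - 1). Shared: x=9 y=11. PCs: A@3 B@2 C@3
Step 9: thread C executes C4 (y = y - 3). Shared: x=9 y=8. PCs: A@3 B@2 C@4

Answer: x=9 y=8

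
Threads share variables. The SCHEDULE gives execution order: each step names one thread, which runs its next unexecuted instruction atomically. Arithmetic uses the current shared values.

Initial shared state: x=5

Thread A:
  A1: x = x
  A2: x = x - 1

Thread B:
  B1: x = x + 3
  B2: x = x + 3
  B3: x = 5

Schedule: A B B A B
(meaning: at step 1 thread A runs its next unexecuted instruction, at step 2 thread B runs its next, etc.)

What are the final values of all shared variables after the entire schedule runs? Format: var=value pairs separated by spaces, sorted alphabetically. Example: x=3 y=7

Answer: x=5

Derivation:
Step 1: thread A executes A1 (x = x). Shared: x=5. PCs: A@1 B@0
Step 2: thread B executes B1 (x = x + 3). Shared: x=8. PCs: A@1 B@1
Step 3: thread B executes B2 (x = x + 3). Shared: x=11. PCs: A@1 B@2
Step 4: thread A executes A2 (x = x - 1). Shared: x=10. PCs: A@2 B@2
Step 5: thread B executes B3 (x = 5). Shared: x=5. PCs: A@2 B@3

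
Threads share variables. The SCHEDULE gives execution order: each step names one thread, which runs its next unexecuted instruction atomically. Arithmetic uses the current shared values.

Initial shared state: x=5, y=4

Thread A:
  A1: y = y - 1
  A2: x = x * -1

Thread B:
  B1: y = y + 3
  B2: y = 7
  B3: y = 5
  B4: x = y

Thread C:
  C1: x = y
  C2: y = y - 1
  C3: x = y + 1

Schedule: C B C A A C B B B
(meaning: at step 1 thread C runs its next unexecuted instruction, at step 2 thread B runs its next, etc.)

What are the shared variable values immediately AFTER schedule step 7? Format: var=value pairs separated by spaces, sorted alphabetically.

Step 1: thread C executes C1 (x = y). Shared: x=4 y=4. PCs: A@0 B@0 C@1
Step 2: thread B executes B1 (y = y + 3). Shared: x=4 y=7. PCs: A@0 B@1 C@1
Step 3: thread C executes C2 (y = y - 1). Shared: x=4 y=6. PCs: A@0 B@1 C@2
Step 4: thread A executes A1 (y = y - 1). Shared: x=4 y=5. PCs: A@1 B@1 C@2
Step 5: thread A executes A2 (x = x * -1). Shared: x=-4 y=5. PCs: A@2 B@1 C@2
Step 6: thread C executes C3 (x = y + 1). Shared: x=6 y=5. PCs: A@2 B@1 C@3
Step 7: thread B executes B2 (y = 7). Shared: x=6 y=7. PCs: A@2 B@2 C@3

Answer: x=6 y=7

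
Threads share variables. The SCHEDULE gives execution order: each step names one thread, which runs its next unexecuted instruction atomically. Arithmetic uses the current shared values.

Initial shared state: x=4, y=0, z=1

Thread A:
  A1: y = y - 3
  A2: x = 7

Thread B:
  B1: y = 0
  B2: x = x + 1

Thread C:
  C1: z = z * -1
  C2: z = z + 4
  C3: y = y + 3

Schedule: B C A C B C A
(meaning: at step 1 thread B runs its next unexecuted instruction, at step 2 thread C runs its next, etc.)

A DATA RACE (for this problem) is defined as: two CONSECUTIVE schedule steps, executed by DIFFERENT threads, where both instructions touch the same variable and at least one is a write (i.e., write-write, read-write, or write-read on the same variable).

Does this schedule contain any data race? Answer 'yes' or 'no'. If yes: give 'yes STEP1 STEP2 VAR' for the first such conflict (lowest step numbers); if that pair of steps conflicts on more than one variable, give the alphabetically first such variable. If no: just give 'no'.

Answer: no

Derivation:
Steps 1,2: B(r=-,w=y) vs C(r=z,w=z). No conflict.
Steps 2,3: C(r=z,w=z) vs A(r=y,w=y). No conflict.
Steps 3,4: A(r=y,w=y) vs C(r=z,w=z). No conflict.
Steps 4,5: C(r=z,w=z) vs B(r=x,w=x). No conflict.
Steps 5,6: B(r=x,w=x) vs C(r=y,w=y). No conflict.
Steps 6,7: C(r=y,w=y) vs A(r=-,w=x). No conflict.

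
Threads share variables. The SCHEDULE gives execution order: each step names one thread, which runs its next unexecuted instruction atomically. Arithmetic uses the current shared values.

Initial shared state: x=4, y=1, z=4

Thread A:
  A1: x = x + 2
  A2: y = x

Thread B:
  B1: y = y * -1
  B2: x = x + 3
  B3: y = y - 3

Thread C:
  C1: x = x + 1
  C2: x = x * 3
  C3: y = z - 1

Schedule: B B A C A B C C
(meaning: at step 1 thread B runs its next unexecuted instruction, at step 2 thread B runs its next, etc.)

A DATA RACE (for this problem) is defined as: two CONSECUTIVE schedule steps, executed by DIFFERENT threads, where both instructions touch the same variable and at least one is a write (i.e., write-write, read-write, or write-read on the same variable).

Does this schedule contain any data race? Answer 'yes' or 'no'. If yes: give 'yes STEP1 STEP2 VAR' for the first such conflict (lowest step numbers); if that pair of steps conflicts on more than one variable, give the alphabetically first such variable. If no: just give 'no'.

Answer: yes 2 3 x

Derivation:
Steps 1,2: same thread (B). No race.
Steps 2,3: B(x = x + 3) vs A(x = x + 2). RACE on x (W-W).
Steps 3,4: A(x = x + 2) vs C(x = x + 1). RACE on x (W-W).
Steps 4,5: C(x = x + 1) vs A(y = x). RACE on x (W-R).
Steps 5,6: A(y = x) vs B(y = y - 3). RACE on y (W-W).
Steps 6,7: B(r=y,w=y) vs C(r=x,w=x). No conflict.
Steps 7,8: same thread (C). No race.
First conflict at steps 2,3.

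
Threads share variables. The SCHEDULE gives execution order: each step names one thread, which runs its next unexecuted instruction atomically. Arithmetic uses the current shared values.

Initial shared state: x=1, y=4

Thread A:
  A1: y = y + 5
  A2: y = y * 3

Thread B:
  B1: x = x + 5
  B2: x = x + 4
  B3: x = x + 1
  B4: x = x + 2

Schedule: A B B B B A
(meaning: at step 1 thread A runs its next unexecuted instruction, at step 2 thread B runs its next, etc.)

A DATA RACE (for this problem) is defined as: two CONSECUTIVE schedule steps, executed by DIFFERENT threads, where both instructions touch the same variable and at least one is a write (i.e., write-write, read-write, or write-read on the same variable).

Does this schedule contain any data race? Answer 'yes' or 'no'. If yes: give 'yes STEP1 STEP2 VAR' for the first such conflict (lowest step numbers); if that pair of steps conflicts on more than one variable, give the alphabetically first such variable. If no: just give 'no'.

Answer: no

Derivation:
Steps 1,2: A(r=y,w=y) vs B(r=x,w=x). No conflict.
Steps 2,3: same thread (B). No race.
Steps 3,4: same thread (B). No race.
Steps 4,5: same thread (B). No race.
Steps 5,6: B(r=x,w=x) vs A(r=y,w=y). No conflict.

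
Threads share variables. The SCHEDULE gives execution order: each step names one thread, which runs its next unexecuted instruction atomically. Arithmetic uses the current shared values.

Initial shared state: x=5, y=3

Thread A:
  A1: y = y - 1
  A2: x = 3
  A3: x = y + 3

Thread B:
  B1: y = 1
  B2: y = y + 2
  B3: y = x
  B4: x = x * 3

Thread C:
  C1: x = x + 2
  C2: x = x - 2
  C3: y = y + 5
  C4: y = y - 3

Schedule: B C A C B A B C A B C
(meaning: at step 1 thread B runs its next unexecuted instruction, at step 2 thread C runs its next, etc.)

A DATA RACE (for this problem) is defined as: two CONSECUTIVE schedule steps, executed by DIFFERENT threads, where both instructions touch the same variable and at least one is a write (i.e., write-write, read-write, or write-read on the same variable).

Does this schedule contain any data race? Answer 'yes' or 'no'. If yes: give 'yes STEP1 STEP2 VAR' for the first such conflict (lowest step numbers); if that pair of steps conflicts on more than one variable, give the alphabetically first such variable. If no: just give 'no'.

Answer: yes 6 7 x

Derivation:
Steps 1,2: B(r=-,w=y) vs C(r=x,w=x). No conflict.
Steps 2,3: C(r=x,w=x) vs A(r=y,w=y). No conflict.
Steps 3,4: A(r=y,w=y) vs C(r=x,w=x). No conflict.
Steps 4,5: C(r=x,w=x) vs B(r=y,w=y). No conflict.
Steps 5,6: B(r=y,w=y) vs A(r=-,w=x). No conflict.
Steps 6,7: A(x = 3) vs B(y = x). RACE on x (W-R).
Steps 7,8: B(y = x) vs C(y = y + 5). RACE on y (W-W).
Steps 8,9: C(y = y + 5) vs A(x = y + 3). RACE on y (W-R).
Steps 9,10: A(x = y + 3) vs B(x = x * 3). RACE on x (W-W).
Steps 10,11: B(r=x,w=x) vs C(r=y,w=y). No conflict.
First conflict at steps 6,7.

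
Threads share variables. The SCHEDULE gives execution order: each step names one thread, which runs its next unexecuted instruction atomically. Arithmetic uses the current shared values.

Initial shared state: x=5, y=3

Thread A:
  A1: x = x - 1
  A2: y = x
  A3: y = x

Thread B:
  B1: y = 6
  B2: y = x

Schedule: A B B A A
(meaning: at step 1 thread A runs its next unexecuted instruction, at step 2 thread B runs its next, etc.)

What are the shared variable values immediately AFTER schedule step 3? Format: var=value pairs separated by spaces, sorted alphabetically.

Answer: x=4 y=4

Derivation:
Step 1: thread A executes A1 (x = x - 1). Shared: x=4 y=3. PCs: A@1 B@0
Step 2: thread B executes B1 (y = 6). Shared: x=4 y=6. PCs: A@1 B@1
Step 3: thread B executes B2 (y = x). Shared: x=4 y=4. PCs: A@1 B@2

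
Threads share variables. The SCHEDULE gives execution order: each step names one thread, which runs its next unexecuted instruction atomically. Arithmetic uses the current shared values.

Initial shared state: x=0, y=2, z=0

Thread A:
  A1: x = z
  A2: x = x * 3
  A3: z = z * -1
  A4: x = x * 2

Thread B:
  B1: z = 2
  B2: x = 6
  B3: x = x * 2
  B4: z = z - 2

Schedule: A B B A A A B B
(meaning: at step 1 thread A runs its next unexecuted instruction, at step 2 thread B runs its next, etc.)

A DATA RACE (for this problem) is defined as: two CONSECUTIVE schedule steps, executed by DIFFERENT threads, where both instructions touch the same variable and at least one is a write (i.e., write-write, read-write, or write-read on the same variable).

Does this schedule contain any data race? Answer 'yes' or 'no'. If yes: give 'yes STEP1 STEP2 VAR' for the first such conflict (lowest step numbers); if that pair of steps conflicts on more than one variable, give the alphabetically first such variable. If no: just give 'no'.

Steps 1,2: A(x = z) vs B(z = 2). RACE on z (R-W).
Steps 2,3: same thread (B). No race.
Steps 3,4: B(x = 6) vs A(x = x * 3). RACE on x (W-W).
Steps 4,5: same thread (A). No race.
Steps 5,6: same thread (A). No race.
Steps 6,7: A(x = x * 2) vs B(x = x * 2). RACE on x (W-W).
Steps 7,8: same thread (B). No race.
First conflict at steps 1,2.

Answer: yes 1 2 z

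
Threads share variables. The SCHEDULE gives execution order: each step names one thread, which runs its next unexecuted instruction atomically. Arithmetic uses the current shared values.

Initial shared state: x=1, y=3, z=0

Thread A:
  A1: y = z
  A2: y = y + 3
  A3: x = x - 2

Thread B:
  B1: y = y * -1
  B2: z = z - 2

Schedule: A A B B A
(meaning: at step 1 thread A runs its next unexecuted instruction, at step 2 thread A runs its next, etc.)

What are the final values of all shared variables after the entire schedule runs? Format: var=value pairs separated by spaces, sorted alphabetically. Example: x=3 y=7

Step 1: thread A executes A1 (y = z). Shared: x=1 y=0 z=0. PCs: A@1 B@0
Step 2: thread A executes A2 (y = y + 3). Shared: x=1 y=3 z=0. PCs: A@2 B@0
Step 3: thread B executes B1 (y = y * -1). Shared: x=1 y=-3 z=0. PCs: A@2 B@1
Step 4: thread B executes B2 (z = z - 2). Shared: x=1 y=-3 z=-2. PCs: A@2 B@2
Step 5: thread A executes A3 (x = x - 2). Shared: x=-1 y=-3 z=-2. PCs: A@3 B@2

Answer: x=-1 y=-3 z=-2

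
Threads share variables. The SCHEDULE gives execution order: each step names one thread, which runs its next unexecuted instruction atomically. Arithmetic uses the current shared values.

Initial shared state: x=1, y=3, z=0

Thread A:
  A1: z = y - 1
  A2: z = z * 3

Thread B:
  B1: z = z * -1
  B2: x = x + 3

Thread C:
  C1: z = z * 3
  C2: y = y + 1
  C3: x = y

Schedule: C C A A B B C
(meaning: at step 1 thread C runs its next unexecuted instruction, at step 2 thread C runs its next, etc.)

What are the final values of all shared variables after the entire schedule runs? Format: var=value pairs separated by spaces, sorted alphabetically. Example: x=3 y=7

Answer: x=4 y=4 z=-9

Derivation:
Step 1: thread C executes C1 (z = z * 3). Shared: x=1 y=3 z=0. PCs: A@0 B@0 C@1
Step 2: thread C executes C2 (y = y + 1). Shared: x=1 y=4 z=0. PCs: A@0 B@0 C@2
Step 3: thread A executes A1 (z = y - 1). Shared: x=1 y=4 z=3. PCs: A@1 B@0 C@2
Step 4: thread A executes A2 (z = z * 3). Shared: x=1 y=4 z=9. PCs: A@2 B@0 C@2
Step 5: thread B executes B1 (z = z * -1). Shared: x=1 y=4 z=-9. PCs: A@2 B@1 C@2
Step 6: thread B executes B2 (x = x + 3). Shared: x=4 y=4 z=-9. PCs: A@2 B@2 C@2
Step 7: thread C executes C3 (x = y). Shared: x=4 y=4 z=-9. PCs: A@2 B@2 C@3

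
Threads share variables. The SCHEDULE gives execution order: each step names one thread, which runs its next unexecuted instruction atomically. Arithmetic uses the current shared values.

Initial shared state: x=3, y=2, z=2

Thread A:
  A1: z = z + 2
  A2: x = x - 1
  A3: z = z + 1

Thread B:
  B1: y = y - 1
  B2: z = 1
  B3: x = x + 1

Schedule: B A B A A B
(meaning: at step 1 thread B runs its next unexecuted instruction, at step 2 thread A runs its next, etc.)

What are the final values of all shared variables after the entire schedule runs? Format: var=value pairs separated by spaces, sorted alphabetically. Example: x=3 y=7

Step 1: thread B executes B1 (y = y - 1). Shared: x=3 y=1 z=2. PCs: A@0 B@1
Step 2: thread A executes A1 (z = z + 2). Shared: x=3 y=1 z=4. PCs: A@1 B@1
Step 3: thread B executes B2 (z = 1). Shared: x=3 y=1 z=1. PCs: A@1 B@2
Step 4: thread A executes A2 (x = x - 1). Shared: x=2 y=1 z=1. PCs: A@2 B@2
Step 5: thread A executes A3 (z = z + 1). Shared: x=2 y=1 z=2. PCs: A@3 B@2
Step 6: thread B executes B3 (x = x + 1). Shared: x=3 y=1 z=2. PCs: A@3 B@3

Answer: x=3 y=1 z=2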